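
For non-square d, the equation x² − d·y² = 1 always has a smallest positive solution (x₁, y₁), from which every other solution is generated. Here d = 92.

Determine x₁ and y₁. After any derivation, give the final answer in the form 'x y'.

1151 120

√92 → a₀=9, period (1,1,2,4,2,1,1,18); ℓ=8 even so k=7
i=0: a=9 ⇒ p=9, q=1
…
i=2: a=1 ⇒ p=19, q=2
i=3: a=2 ⇒ p=48, q=5
i=4: a=4 ⇒ p=211, q=22
i=5: a=2 ⇒ p=470, q=49
i=6: a=1 ⇒ p=681, q=71
i=7: a=1 ⇒ p=1151, q=120
fundamental: x₁=1151, y₁=120  (since 1324801 − 92·14400 = 1)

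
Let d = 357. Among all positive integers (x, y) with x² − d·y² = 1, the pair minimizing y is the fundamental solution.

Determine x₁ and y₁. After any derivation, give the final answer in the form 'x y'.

3401 180

√357 → a₀=18, period (1,8,2,8,1,36); ℓ=6 even so k=5
k=0  a_k=18  p_k/q_k = 18/1
…
k=4  a_k=8  p_k/q_k = 3042/161
k=5  a_k=1  p_k/q_k = 3401/180
(x₁, y₁) = (3401, 180);  3401² − 357·180² = 1 ✓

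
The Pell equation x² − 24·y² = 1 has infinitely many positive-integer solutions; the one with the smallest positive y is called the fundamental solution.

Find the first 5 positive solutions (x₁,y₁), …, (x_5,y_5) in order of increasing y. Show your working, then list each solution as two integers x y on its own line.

5 1
49 10
485 99
4801 980
47525 9701

[4; 1,8] for √24; ℓ=2 ⇒ convergent index 1
step 0: (4, 1)  from 4·(1,0) + (0,1)
step 1: (5, 1)  from 1·(4,1) + (1,0)
fundamental: x₁=5, y₁=1  (since 25 − 24·1 = 1)
n=2: (5,1)∘(5,1) = (5·5+24·1·1, 5·1+1·5) = (49,10)
n=3: (49,10)∘(5,1) = (5·49+24·1·10, 5·10+1·49) = (485,99)
n=4: (485,99)∘(5,1) = (5·485+24·1·99, 5·99+1·485) = (4801,980)
n=5: (4801,980)∘(5,1) = (5·4801+24·1·980, 5·980+1·4801) = (47525,9701)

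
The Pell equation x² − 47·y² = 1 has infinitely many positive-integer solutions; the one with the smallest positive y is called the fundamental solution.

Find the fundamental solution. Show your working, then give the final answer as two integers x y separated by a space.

48 7

√47 → a₀=6, period (1,5,1,12); ℓ=4 even so k=3
i=0: a=6 ⇒ p=6, q=1
i=1: a=1 ⇒ p=7, q=1
i=2: a=5 ⇒ p=41, q=6
i=3: a=1 ⇒ p=48, q=7
(x₁, y₁) = (48, 7);  48² − 47·7² = 1 ✓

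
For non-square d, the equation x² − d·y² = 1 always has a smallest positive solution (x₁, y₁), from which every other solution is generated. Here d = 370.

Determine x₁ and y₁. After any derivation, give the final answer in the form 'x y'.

√370 → a₀=19, period (4,4,38); ℓ=3 odd so k=5
k=0  a_k=19  p_k/q_k = 19/1
k=1  a_k=4  p_k/q_k = 77/4
k=2  a_k=4  p_k/q_k = 327/17
k=3  a_k=38  p_k/q_k = 12503/650
k=4  a_k=4  p_k/q_k = 50339/2617
k=5  a_k=4  p_k/q_k = 213859/11118
(x₁, y₁) = (213859, 11118);  213859² − 370·11118² = 1 ✓

213859 11118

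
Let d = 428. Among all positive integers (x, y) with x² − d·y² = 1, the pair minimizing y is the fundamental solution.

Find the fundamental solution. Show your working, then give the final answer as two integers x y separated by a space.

[20; 1,2,4,1,5,10,5,1,4,2,1,40] for √428; ℓ=12 ⇒ convergent index 11
step 0: (20, 1)  from 20·(1,0) + (0,1)
step 1: (21, 1)  from 1·(20,1) + (1,0)
…
step 3: (269, 13)  from 4·(62,3) + (21,1)
step 4: (331, 16)  from 1·(269,13) + (62,3)
step 5: (1924, 93)  from 5·(331,16) + (269,13)
step 6: (19571, 946)  from 10·(1924,93) + (331,16)
step 7: (99779, 4823)  from 5·(19571,946) + (1924,93)
step 8: (119350, 5769)  from 1·(99779,4823) + (19571,946)
step 9: (577179, 27899)  from 4·(119350,5769) + (99779,4823)
step 10: (1273708, 61567)  from 2·(577179,27899) + (119350,5769)
step 11: (1850887, 89466)  from 1·(1273708,61567) + (577179,27899)
→ (1850887, 89466).  Check: 1850887²=3425782686769, 428·89466²=3425782686768, difference 1.

1850887 89466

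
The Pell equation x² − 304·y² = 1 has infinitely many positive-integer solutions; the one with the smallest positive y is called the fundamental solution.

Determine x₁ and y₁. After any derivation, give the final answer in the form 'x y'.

√304 = [17; 2,3,2,1,1,1,1,1,2,3,2,34, …], period ℓ=12 (even) → k=11
i=0: a=17 ⇒ p=17, q=1
i=1: a=2 ⇒ p=35, q=2
…
i=3: a=2 ⇒ p=279, q=16
…
i=5: a=1 ⇒ p=680, q=39
i=6: a=1 ⇒ p=1081, q=62
i=7: a=1 ⇒ p=1761, q=101
i=8: a=1 ⇒ p=2842, q=163
i=9: a=2 ⇒ p=7445, q=427
i=10: a=3 ⇒ p=25177, q=1444
i=11: a=2 ⇒ p=57799, q=3315
(x₁, y₁) = (57799, 3315);  57799² − 304·3315² = 1 ✓

57799 3315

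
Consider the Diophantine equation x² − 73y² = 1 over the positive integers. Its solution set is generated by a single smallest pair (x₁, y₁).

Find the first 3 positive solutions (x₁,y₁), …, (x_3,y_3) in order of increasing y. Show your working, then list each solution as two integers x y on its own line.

√73 = [8; 1,1,5,5,1,1,16, …], period ℓ=7 (odd) → k=13
step 0: (8, 1)  from 8·(1,0) + (0,1)
step 1: (9, 1)  from 1·(8,1) + (1,0)
step 2: (17, 2)  from 1·(9,1) + (8,1)
step 3: (94, 11)  from 5·(17,2) + (9,1)
step 4: (487, 57)  from 5·(94,11) + (17,2)
step 5: (581, 68)  from 1·(487,57) + (94,11)
step 6: (1068, 125)  from 1·(581,68) + (487,57)
step 7: (17669, 2068)  from 16·(1068,125) + (581,68)
…
step 9: (36406, 4261)  from 1·(18737,2193) + (17669,2068)
…
step 11: (1040241, 121751)  from 5·(200767,23498) + (36406,4261)
step 12: (1241008, 145249)  from 1·(1040241,121751) + (200767,23498)
step 13: (2281249, 267000)  from 1·(1241008,145249) + (1040241,121751)
(x₁, y₁) = (2281249, 267000);  2281249² − 73·267000² = 1 ✓
k=2:  x_2 = 2281249·2281249+73·267000·267000 = 10408194000001,  y_2 = 2281249·267000+267000·2281249 = 1218186966000
k=3:  x_3 = 2281249·10408194000001+73·267000·1218186966000 = 47487364308614281249,  y_3 = 2281249·1218186966000+267000·10408194000001 = 5557975596000801000

2281249 267000
10408194000001 1218186966000
47487364308614281249 5557975596000801000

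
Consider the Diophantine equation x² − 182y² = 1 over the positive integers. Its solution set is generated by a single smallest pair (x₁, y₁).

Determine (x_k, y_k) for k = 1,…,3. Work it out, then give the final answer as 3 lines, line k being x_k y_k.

d=182: √d = [13; 2,26] (ℓ=2, even), read p_1/q_1
i=0: a=13 ⇒ p=13, q=1
i=1: a=2 ⇒ p=27, q=2
fundamental: x₁=27, y₁=2  (since 729 − 182·4 = 1)
k=2:  x_2 = 27·27+182·2·2 = 1457,  y_2 = 27·2+2·27 = 108
k=3:  x_3 = 27·1457+182·2·108 = 78651,  y_3 = 27·108+2·1457 = 5830

27 2
1457 108
78651 5830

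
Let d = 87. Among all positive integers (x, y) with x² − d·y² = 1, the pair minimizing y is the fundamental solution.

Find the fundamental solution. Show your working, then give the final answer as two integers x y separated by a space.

28 3

√87 = [9; 3,18, …], period ℓ=2 (even) → k=1
k=0  a_k=9  p_k/q_k = 9/1
k=1  a_k=3  p_k/q_k = 28/3
(x₁, y₁) = (28, 3);  28² − 87·3² = 1 ✓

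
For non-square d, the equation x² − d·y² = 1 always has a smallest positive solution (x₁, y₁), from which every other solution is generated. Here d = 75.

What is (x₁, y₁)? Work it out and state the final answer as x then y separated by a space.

26 3

√75 → a₀=8, period (1,1,1,16); ℓ=4 even so k=3
i=0: a=8 ⇒ p=8, q=1
i=1: a=1 ⇒ p=9, q=1
i=2: a=1 ⇒ p=17, q=2
i=3: a=1 ⇒ p=26, q=3
(x₁, y₁) = (26, 3);  26² − 75·3² = 1 ✓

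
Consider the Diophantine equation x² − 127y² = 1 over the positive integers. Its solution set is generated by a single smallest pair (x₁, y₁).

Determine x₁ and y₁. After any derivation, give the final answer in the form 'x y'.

4730624 419775

d=127: √d = [11; 3,1,2,2,7,11,7,2,2,1,3,22] (ℓ=12, even), read p_11/q_11
i=0: a=11 ⇒ p=11, q=1
i=1: a=3 ⇒ p=34, q=3
…
i=4: a=2 ⇒ p=293, q=26
i=5: a=7 ⇒ p=2175, q=193
i=6: a=11 ⇒ p=24218, q=2149
i=7: a=7 ⇒ p=171701, q=15236
i=8: a=2 ⇒ p=367620, q=32621
i=9: a=2 ⇒ p=906941, q=80478
i=10: a=1 ⇒ p=1274561, q=113099
i=11: a=3 ⇒ p=4730624, q=419775
fundamental: x₁=4730624, y₁=419775  (since 22378803429376 − 127·176211050625 = 1)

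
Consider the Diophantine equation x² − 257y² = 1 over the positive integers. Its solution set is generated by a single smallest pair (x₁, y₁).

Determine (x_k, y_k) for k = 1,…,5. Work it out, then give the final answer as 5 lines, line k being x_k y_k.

513 32
526337 32832
540021249 33685600
554061275137 34561392768
568466328269313 35459955294368

[16; 32] for √257; ℓ=1 ⇒ convergent index 1
i=0: a=16 ⇒ p=16, q=1
i=1: a=32 ⇒ p=513, q=32
(x₁, y₁) = (513, 32);  513² − 257·32² = 1 ✓
(513+32√257)^2 = 526337 + 32832√257
(513+32√257)^3 = 540021249 + 33685600√257
(513+32√257)^4 = 554061275137 + 34561392768√257
(513+32√257)^5 = 568466328269313 + 35459955294368√257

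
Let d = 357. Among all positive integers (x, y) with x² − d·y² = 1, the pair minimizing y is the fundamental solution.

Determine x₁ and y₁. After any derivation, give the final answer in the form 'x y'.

3401 180

√357 → a₀=18, period (1,8,2,8,1,36); ℓ=6 even so k=5
step 0: (18, 1)  from 18·(1,0) + (0,1)
step 1: (19, 1)  from 1·(18,1) + (1,0)
step 2: (170, 9)  from 8·(19,1) + (18,1)
step 3: (359, 19)  from 2·(170,9) + (19,1)
step 4: (3042, 161)  from 8·(359,19) + (170,9)
step 5: (3401, 180)  from 1·(3042,161) + (359,19)
(x₁, y₁) = (3401, 180);  3401² − 357·180² = 1 ✓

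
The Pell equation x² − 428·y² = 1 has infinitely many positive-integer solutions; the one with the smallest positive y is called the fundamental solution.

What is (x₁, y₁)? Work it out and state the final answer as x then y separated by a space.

1850887 89466

d=428: √d = [20; 1,2,4,1,5,10,5,1,4,2,1,40] (ℓ=12, even), read p_11/q_11
k=0  a_k=20  p_k/q_k = 20/1
…
k=2  a_k=2  p_k/q_k = 62/3
k=3  a_k=4  p_k/q_k = 269/13
k=4  a_k=1  p_k/q_k = 331/16
k=5  a_k=5  p_k/q_k = 1924/93
k=6  a_k=10  p_k/q_k = 19571/946
…
k=10  a_k=2  p_k/q_k = 1273708/61567
k=11  a_k=1  p_k/q_k = 1850887/89466
(x₁, y₁) = (1850887, 89466);  1850887² − 428·89466² = 1 ✓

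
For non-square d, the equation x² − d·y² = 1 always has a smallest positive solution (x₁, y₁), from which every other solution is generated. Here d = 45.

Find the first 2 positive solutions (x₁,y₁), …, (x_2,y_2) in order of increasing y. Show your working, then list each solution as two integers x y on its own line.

161 24
51841 7728

√45 = [6; 1,2,2,2,1,12, …], period ℓ=6 (even) → k=5
k=0  a_k=6  p_k/q_k = 6/1
k=1  a_k=1  p_k/q_k = 7/1
k=2  a_k=2  p_k/q_k = 20/3
…
k=4  a_k=2  p_k/q_k = 114/17
k=5  a_k=1  p_k/q_k = 161/24
(x₁, y₁) = (161, 24);  161² − 45·24² = 1 ✓
n=2: (161,24)∘(161,24) = (161·161+45·24·24, 161·24+24·161) = (51841,7728)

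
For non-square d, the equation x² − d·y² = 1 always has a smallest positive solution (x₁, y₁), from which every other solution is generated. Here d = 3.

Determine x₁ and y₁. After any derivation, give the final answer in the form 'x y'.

2 1

[1; 1,2] for √3; ℓ=2 ⇒ convergent index 1
a_0=1:  p_0=1·1+0=1,  q_0=1·0+1=1
a_1=1:  p_1=1·1+1=2,  q_1=1·1+0=1
→ (2, 1).  Check: 2²=4, 3·1²=3, difference 1.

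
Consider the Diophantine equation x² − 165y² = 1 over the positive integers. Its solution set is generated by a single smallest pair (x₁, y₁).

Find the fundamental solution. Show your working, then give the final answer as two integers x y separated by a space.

1079 84

d=165: √d = [12; 1,5,2,5,1,24] (ℓ=6, even), read p_5/q_5
i=0: a=12 ⇒ p=12, q=1
i=1: a=1 ⇒ p=13, q=1
i=2: a=5 ⇒ p=77, q=6
i=3: a=2 ⇒ p=167, q=13
i=4: a=5 ⇒ p=912, q=71
i=5: a=1 ⇒ p=1079, q=84
(x₁, y₁) = (1079, 84);  1079² − 165·84² = 1 ✓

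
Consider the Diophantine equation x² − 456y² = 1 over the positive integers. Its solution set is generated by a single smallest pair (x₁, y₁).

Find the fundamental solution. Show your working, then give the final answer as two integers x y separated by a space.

d=456: √d = [21; 2,1,4,1,2,42] (ℓ=6, even), read p_5/q_5
i=0: a=21 ⇒ p=21, q=1
i=1: a=2 ⇒ p=43, q=2
i=2: a=1 ⇒ p=64, q=3
…
i=4: a=1 ⇒ p=363, q=17
i=5: a=2 ⇒ p=1025, q=48
fundamental: x₁=1025, y₁=48  (since 1050625 − 456·2304 = 1)

1025 48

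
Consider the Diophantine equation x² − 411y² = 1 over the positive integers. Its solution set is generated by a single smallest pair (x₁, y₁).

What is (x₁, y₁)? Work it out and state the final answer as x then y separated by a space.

49730 2453

[20; 3,1,1,1,19,1,1,1,3,40] for √411; ℓ=10 ⇒ convergent index 9
step 0: (20, 1)  from 20·(1,0) + (0,1)
step 1: (61, 3)  from 3·(20,1) + (1,0)
…
step 3: (142, 7)  from 1·(81,4) + (61,3)
step 4: (223, 11)  from 1·(142,7) + (81,4)
step 5: (4379, 216)  from 19·(223,11) + (142,7)
step 6: (4602, 227)  from 1·(4379,216) + (223,11)
…
step 8: (13583, 670)  from 1·(8981,443) + (4602,227)
step 9: (49730, 2453)  from 3·(13583,670) + (8981,443)
fundamental: x₁=49730, y₁=2453  (since 2473072900 − 411·6017209 = 1)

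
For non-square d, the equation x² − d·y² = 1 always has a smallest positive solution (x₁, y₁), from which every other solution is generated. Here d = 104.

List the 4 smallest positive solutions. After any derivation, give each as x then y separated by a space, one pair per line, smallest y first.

51 5
5201 510
530451 52015
54100801 5305020

√104 → a₀=10, period (5,20); ℓ=2 even so k=1
i=0: a=10 ⇒ p=10, q=1
i=1: a=5 ⇒ p=51, q=5
(x₁, y₁) = (51, 5);  51² − 104·5² = 1 ✓
k=2:  x_2 = 51·51+104·5·5 = 5201,  y_2 = 51·5+5·51 = 510
k=3:  x_3 = 51·5201+104·5·510 = 530451,  y_3 = 51·510+5·5201 = 52015
k=4:  x_4 = 51·530451+104·5·52015 = 54100801,  y_4 = 51·52015+5·530451 = 5305020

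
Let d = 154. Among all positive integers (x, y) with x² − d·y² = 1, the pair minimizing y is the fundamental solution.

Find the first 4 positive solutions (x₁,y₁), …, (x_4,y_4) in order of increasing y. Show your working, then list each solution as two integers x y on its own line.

[12; 2,2,3,1,2,1,3,2,2,24] for √154; ℓ=10 ⇒ convergent index 9
a_0=12:  p_0=12·1+0=12,  q_0=12·0+1=1
…
a_2=2:  p_2=2·25+12=62,  q_2=2·2+1=5
…
a_5=2:  p_5=2·273+211=757,  q_5=2·22+17=61
…
a_8=2:  p_8=2·3847+1030=8724,  q_8=2·310+83=703
a_9=2:  p_9=2·8724+3847=21295,  q_9=2·703+310=1716
→ (21295, 1716).  Check: 21295²=453477025, 154·1716²=453477024, difference 1.
(x_2, y_2) = (21295·21295 + 154·1716·1716, 21295·1716 + 1716·21295) = (906954049, 73084440)
(x_3, y_3) = (21295·906954049 + 154·1716·73084440, 21295·73084440 + 1716·906954049) = (38627172925615, 3112666297884)
(x_4, y_4) = (21295·38627172925615 + 154·1716·3112666297884, 21295·3112666297884 + 1716·38627172925615) = (1645131293994988801, 132568457553795120)

21295 1716
906954049 73084440
38627172925615 3112666297884
1645131293994988801 132568457553795120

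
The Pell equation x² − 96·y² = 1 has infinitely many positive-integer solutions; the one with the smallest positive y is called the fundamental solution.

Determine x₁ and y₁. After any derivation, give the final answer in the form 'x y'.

49 5

d=96: √d = [9; 1,3,1,18] (ℓ=4, even), read p_3/q_3
step 0: (9, 1)  from 9·(1,0) + (0,1)
…
step 2: (39, 4)  from 3·(10,1) + (9,1)
step 3: (49, 5)  from 1·(39,4) + (10,1)
→ (49, 5).  Check: 49²=2401, 96·5²=2400, difference 1.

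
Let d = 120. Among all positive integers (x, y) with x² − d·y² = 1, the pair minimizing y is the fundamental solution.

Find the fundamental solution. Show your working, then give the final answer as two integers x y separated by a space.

11 1

[10; 1,20] for √120; ℓ=2 ⇒ convergent index 1
i=0: a=10 ⇒ p=10, q=1
i=1: a=1 ⇒ p=11, q=1
fundamental: x₁=11, y₁=1  (since 121 − 120·1 = 1)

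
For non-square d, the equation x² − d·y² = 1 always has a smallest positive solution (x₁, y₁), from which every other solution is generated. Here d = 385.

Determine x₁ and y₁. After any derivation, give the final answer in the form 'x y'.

d=385: √d = [19; 1,1,1,1,1,…,1,1,38] (ℓ=16, even), read p_15/q_15
a_0=19:  p_0=19·1+0=19,  q_0=19·0+1=1
…
a_4=1:  p_4=1·59+39=98,  q_4=1·3+2=5
…
a_6=3:  p_6=3·157+98=569,  q_6=3·8+5=29
a_7=1:  p_7=1·569+157=726,  q_7=1·29+8=37
…
a_10=3:  p_10=3·2747+2021=10262,  q_10=3·140+103=523
…
a_13=1:  p_13=1·23271+13009=36280,  q_13=1·1186+663=1849
a_14=1:  p_14=1·36280+23271=59551,  q_14=1·1849+1186=3035
a_15=1:  p_15=1·59551+36280=95831,  q_15=1·3035+1849=4884
→ (95831, 4884).  Check: 95831²=9183580561, 385·4884²=9183580560, difference 1.

95831 4884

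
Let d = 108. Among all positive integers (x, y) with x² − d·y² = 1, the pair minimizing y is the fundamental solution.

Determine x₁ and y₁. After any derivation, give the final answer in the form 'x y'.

1351 130

√108 → a₀=10, period (2,1,1,4,1,1,2,20); ℓ=8 even so k=7
i=0: a=10 ⇒ p=10, q=1
i=1: a=2 ⇒ p=21, q=2
…
i=3: a=1 ⇒ p=52, q=5
…
i=6: a=1 ⇒ p=530, q=51
i=7: a=2 ⇒ p=1351, q=130
fundamental: x₁=1351, y₁=130  (since 1825201 − 108·16900 = 1)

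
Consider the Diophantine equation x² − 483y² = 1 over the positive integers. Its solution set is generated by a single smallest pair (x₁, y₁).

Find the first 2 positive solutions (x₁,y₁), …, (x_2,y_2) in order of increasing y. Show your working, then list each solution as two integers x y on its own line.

d=483: √d = [21; 1,42] (ℓ=2, even), read p_1/q_1
k=0  a_k=21  p_k/q_k = 21/1
k=1  a_k=1  p_k/q_k = 22/1
fundamental: x₁=22, y₁=1  (since 484 − 483·1 = 1)
n=2: (22,1)∘(22,1) = (22·22+483·1·1, 22·1+1·22) = (967,44)

22 1
967 44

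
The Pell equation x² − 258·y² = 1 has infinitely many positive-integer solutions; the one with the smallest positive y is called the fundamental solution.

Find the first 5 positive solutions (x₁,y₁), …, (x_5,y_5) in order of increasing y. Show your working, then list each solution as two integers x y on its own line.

[16; 16,32] for √258; ℓ=2 ⇒ convergent index 1
a_0=16:  p_0=16·1+0=16,  q_0=16·0+1=1
a_1=16:  p_1=16·16+1=257,  q_1=16·1+0=16
(x₁, y₁) = (257, 16);  257² − 258·16² = 1 ✓
k=2:  x_2 = 257·257+258·16·16 = 132097,  y_2 = 257·16+16·257 = 8224
k=3:  x_3 = 257·132097+258·16·8224 = 67897601,  y_3 = 257·8224+16·132097 = 4227120
k=4:  x_4 = 257·67897601+258·16·4227120 = 34899234817,  y_4 = 257·4227120+16·67897601 = 2172731456
k=5:  x_5 = 257·34899234817+258·16·2172731456 = 17938138798337,  y_5 = 257·2172731456+16·34899234817 = 1116779741264

257 16
132097 8224
67897601 4227120
34899234817 2172731456
17938138798337 1116779741264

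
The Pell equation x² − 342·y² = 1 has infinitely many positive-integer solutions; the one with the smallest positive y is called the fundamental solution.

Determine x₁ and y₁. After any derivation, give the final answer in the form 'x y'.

√342 → a₀=18, period (2,36); ℓ=2 even so k=1
k=0  a_k=18  p_k/q_k = 18/1
k=1  a_k=2  p_k/q_k = 37/2
fundamental: x₁=37, y₁=2  (since 1369 − 342·4 = 1)

37 2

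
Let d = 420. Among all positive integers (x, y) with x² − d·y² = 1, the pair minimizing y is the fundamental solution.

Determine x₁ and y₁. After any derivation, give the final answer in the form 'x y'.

41 2

√420 = [20; 2,40, …], period ℓ=2 (even) → k=1
a_0=20:  p_0=20·1+0=20,  q_0=20·0+1=1
a_1=2:  p_1=2·20+1=41,  q_1=2·1+0=2
(x₁, y₁) = (41, 2);  41² − 420·2² = 1 ✓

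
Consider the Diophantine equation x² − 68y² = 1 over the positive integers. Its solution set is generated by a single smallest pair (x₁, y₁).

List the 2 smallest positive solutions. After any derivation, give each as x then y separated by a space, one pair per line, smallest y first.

√68 = [8; 4,16, …], period ℓ=2 (even) → k=1
a_0=8:  p_0=8·1+0=8,  q_0=8·0+1=1
a_1=4:  p_1=4·8+1=33,  q_1=4·1+0=4
→ (33, 4).  Check: 33²=1089, 68·4²=1088, difference 1.
(x_2, y_2) = (33·33 + 68·4·4, 33·4 + 4·33) = (2177, 264)

33 4
2177 264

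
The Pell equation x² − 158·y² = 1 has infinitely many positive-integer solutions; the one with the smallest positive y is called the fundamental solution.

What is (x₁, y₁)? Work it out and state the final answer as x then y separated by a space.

d=158: √d = [12; 1,1,3,12,3,1,1,24] (ℓ=8, even), read p_7/q_7
i=0: a=12 ⇒ p=12, q=1
i=1: a=1 ⇒ p=13, q=1
…
i=4: a=12 ⇒ p=1081, q=86
…
i=6: a=1 ⇒ p=4412, q=351
i=7: a=1 ⇒ p=7743, q=616
→ (7743, 616).  Check: 7743²=59954049, 158·616²=59954048, difference 1.

7743 616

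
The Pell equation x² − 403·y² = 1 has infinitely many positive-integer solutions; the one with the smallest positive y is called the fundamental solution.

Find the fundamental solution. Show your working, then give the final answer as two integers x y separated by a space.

√403 = [20; 13,2,1,3,1,3,1,2,13,40, …], period ℓ=10 (even) → k=9
k=0  a_k=20  p_k/q_k = 20/1
…
k=2  a_k=2  p_k/q_k = 542/27
…
k=4  a_k=3  p_k/q_k = 2951/147
k=5  a_k=1  p_k/q_k = 3754/187
k=6  a_k=3  p_k/q_k = 14213/708
k=7  a_k=1  p_k/q_k = 17967/895
k=8  a_k=2  p_k/q_k = 50147/2498
k=9  a_k=13  p_k/q_k = 669878/33369
(x₁, y₁) = (669878, 33369);  669878² − 403·33369² = 1 ✓

669878 33369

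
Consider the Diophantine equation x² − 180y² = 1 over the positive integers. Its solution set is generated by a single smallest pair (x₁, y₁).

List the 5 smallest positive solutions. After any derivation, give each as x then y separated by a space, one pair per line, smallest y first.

161 12
51841 3864
16692641 1244196
5374978561 400627248
1730726404001 129000729660

√180 → a₀=13, period (2,2,2,26); ℓ=4 even so k=3
a_0=13:  p_0=13·1+0=13,  q_0=13·0+1=1
a_1=2:  p_1=2·13+1=27,  q_1=2·1+0=2
a_2=2:  p_2=2·27+13=67,  q_2=2·2+1=5
a_3=2:  p_3=2·67+27=161,  q_3=2·5+2=12
(x₁, y₁) = (161, 12);  161² − 180·12² = 1 ✓
(x_2, y_2) = (161·161 + 180·12·12, 161·12 + 12·161) = (51841, 3864)
(x_3, y_3) = (161·51841 + 180·12·3864, 161·3864 + 12·51841) = (16692641, 1244196)
(x_4, y_4) = (161·16692641 + 180·12·1244196, 161·1244196 + 12·16692641) = (5374978561, 400627248)
(x_5, y_5) = (161·5374978561 + 180·12·400627248, 161·400627248 + 12·5374978561) = (1730726404001, 129000729660)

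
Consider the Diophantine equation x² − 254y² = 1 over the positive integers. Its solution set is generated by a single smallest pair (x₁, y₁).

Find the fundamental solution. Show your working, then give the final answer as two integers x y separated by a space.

[15; 1,14,1,30] for √254; ℓ=4 ⇒ convergent index 3
step 0: (15, 1)  from 15·(1,0) + (0,1)
step 1: (16, 1)  from 1·(15,1) + (1,0)
step 2: (239, 15)  from 14·(16,1) + (15,1)
step 3: (255, 16)  from 1·(239,15) + (16,1)
(x₁, y₁) = (255, 16);  255² − 254·16² = 1 ✓

255 16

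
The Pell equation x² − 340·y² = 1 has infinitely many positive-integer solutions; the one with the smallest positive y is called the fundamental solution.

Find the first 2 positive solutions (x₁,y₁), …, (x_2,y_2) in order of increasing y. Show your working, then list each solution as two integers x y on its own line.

[18; 2,3,1,1,1,…,3,2,36] for √340; ℓ=14 ⇒ convergent index 13
step 0: (18, 1)  from 18·(1,0) + (0,1)
step 1: (37, 2)  from 2·(18,1) + (1,0)
…
step 3: (166, 9)  from 1·(129,7) + (37,2)
…
step 6: (756, 41)  from 1·(461,25) + (295,16)
…
step 9: (13774, 747)  from 1·(7265,394) + (6509,353)
…
step 11: (34813, 1888)  from 1·(21039,1141) + (13774,747)
step 12: (125478, 6805)  from 3·(34813,1888) + (21039,1141)
step 13: (285769, 15498)  from 2·(125478,6805) + (34813,1888)
(x₁, y₁) = (285769, 15498);  285769² − 340·15498² = 1 ✓
(x_2, y_2) = (285769·285769 + 340·15498·15498, 285769·15498 + 15498·285769) = (163327842721, 8857695924)

285769 15498
163327842721 8857695924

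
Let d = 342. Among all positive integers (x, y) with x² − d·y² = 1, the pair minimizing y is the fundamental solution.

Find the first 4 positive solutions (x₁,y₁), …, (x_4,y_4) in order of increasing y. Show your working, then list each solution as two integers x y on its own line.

√342 = [18; 2,36, …], period ℓ=2 (even) → k=1
a_0=18:  p_0=18·1+0=18,  q_0=18·0+1=1
a_1=2:  p_1=2·18+1=37,  q_1=2·1+0=2
fundamental: x₁=37, y₁=2  (since 1369 − 342·4 = 1)
n=2: (37,2)∘(37,2) = (37·37+342·2·2, 37·2+2·37) = (2737,148)
n=3: (2737,148)∘(37,2) = (37·2737+342·2·148, 37·148+2·2737) = (202501,10950)
n=4: (202501,10950)∘(37,2) = (37·202501+342·2·10950, 37·10950+2·202501) = (14982337,810152)

37 2
2737 148
202501 10950
14982337 810152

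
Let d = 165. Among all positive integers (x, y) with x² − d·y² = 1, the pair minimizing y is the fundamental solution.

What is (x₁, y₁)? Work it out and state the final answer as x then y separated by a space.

1079 84

d=165: √d = [12; 1,5,2,5,1,24] (ℓ=6, even), read p_5/q_5
step 0: (12, 1)  from 12·(1,0) + (0,1)
step 1: (13, 1)  from 1·(12,1) + (1,0)
…
step 4: (912, 71)  from 5·(167,13) + (77,6)
step 5: (1079, 84)  from 1·(912,71) + (167,13)
→ (1079, 84).  Check: 1079²=1164241, 165·84²=1164240, difference 1.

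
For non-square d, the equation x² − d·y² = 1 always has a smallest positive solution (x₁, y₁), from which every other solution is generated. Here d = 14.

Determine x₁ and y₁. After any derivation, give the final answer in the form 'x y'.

√14 = [3; 1,2,1,6, …], period ℓ=4 (even) → k=3
k=0  a_k=3  p_k/q_k = 3/1
k=1  a_k=1  p_k/q_k = 4/1
k=2  a_k=2  p_k/q_k = 11/3
k=3  a_k=1  p_k/q_k = 15/4
(x₁, y₁) = (15, 4);  15² − 14·4² = 1 ✓

15 4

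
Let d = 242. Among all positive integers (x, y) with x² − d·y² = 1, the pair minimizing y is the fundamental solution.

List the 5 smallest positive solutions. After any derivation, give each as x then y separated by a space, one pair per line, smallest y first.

d=242: √d = [15; 1,1,3,1,14,1,3,1,1,30] (ℓ=10, even), read p_9/q_9
i=0: a=15 ⇒ p=15, q=1
…
i=3: a=3 ⇒ p=109, q=7
i=4: a=1 ⇒ p=140, q=9
…
i=6: a=1 ⇒ p=2209, q=142
…
i=8: a=1 ⇒ p=10905, q=701
i=9: a=1 ⇒ p=19601, q=1260
fundamental: x₁=19601, y₁=1260  (since 384199201 − 242·1587600 = 1)
k=2:  x_2 = 19601·19601+242·1260·1260 = 768398401,  y_2 = 19601·1260+1260·19601 = 49394520
k=3:  x_3 = 19601·768398401+242·1260·49394520 = 30122754096401,  y_3 = 19601·49394520+1260·768398401 = 1936363971780
k=4:  x_4 = 19601·30122754096401+242·1260·1936363971780 = 1180872205318713601,  y_4 = 19601·1936363971780+1260·30122754096401 = 75909340372325040
k=5:  x_5 = 19601·1180872205318713601+242·1260·75909340372325040 = 46292552162781456490001,  y_5 = 19601·75909340372325040+1260·1180872205318713601 = 2975797959339522246300

19601 1260
768398401 49394520
30122754096401 1936363971780
1180872205318713601 75909340372325040
46292552162781456490001 2975797959339522246300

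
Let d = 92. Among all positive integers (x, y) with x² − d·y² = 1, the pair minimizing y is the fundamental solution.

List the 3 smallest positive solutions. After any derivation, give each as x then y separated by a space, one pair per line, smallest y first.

[9; 1,1,2,4,2,1,1,18] for √92; ℓ=8 ⇒ convergent index 7
step 0: (9, 1)  from 9·(1,0) + (0,1)
step 1: (10, 1)  from 1·(9,1) + (1,0)
step 2: (19, 2)  from 1·(10,1) + (9,1)
…
step 4: (211, 22)  from 4·(48,5) + (19,2)
…
step 6: (681, 71)  from 1·(470,49) + (211,22)
step 7: (1151, 120)  from 1·(681,71) + (470,49)
→ (1151, 120).  Check: 1151²=1324801, 92·120²=1324800, difference 1.
(x_2, y_2) = (1151·1151 + 92·120·120, 1151·120 + 120·1151) = (2649601, 276240)
(x_3, y_3) = (1151·2649601 + 92·120·276240, 1151·276240 + 120·2649601) = (6099380351, 635904360)

1151 120
2649601 276240
6099380351 635904360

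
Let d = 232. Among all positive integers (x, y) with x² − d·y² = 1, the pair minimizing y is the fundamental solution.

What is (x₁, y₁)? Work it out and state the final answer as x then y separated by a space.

[15; 4,3,7,3,4,30] for √232; ℓ=6 ⇒ convergent index 5
k=0  a_k=15  p_k/q_k = 15/1
…
k=2  a_k=3  p_k/q_k = 198/13
…
k=4  a_k=3  p_k/q_k = 4539/298
k=5  a_k=4  p_k/q_k = 19603/1287
(x₁, y₁) = (19603, 1287);  19603² − 232·1287² = 1 ✓

19603 1287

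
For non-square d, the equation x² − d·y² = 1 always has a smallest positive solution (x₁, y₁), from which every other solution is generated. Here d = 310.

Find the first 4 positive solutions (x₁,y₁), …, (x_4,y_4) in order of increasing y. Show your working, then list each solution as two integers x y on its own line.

d=310: √d = [17; 1,1,1,1,5,…,1,1,34] (ℓ=16, even), read p_15/q_15
i=0: a=17 ⇒ p=17, q=1
…
i=2: a=1 ⇒ p=35, q=2
i=3: a=1 ⇒ p=53, q=3
i=4: a=1 ⇒ p=88, q=5
i=5: a=5 ⇒ p=493, q=28
…
i=7: a=1 ⇒ p=2060, q=117
…
i=10: a=3 ⇒ p=28928, q=1643
…
i=14: a=1 ⇒ p=515017, q=29251
i=15: a=1 ⇒ p=848719, q=48204
(x₁, y₁) = (848719, 48204);  848719² − 310·48204² = 1 ✓
(848719+48204√310)^2 = 1440647881921 + 81823301352√310
(848719+48204√310)^3 = 2445410459391369679 + 138889981000287972√310
(848719+48204√310)^4 = 4150932639366927117300481 + 235757131569084991314384√310

848719 48204
1440647881921 81823301352
2445410459391369679 138889981000287972
4150932639366927117300481 235757131569084991314384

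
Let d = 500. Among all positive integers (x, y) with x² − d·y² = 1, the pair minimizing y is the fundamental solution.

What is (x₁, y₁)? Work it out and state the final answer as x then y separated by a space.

930249 41602

d=500: √d = [22; 2,1,3,2,1,…,1,2,44] (ℓ=14, even), read p_13/q_13
k=0  a_k=22  p_k/q_k = 22/1
…
k=2  a_k=1  p_k/q_k = 67/3
…
k=4  a_k=2  p_k/q_k = 559/25
…
k=7  a_k=10  p_k/q_k = 14445/646
…
k=9  a_k=1  p_k/q_k = 30254/1353
k=10  a_k=2  p_k/q_k = 76317/3413
k=11  a_k=3  p_k/q_k = 259205/11592
k=12  a_k=1  p_k/q_k = 335522/15005
k=13  a_k=2  p_k/q_k = 930249/41602
(x₁, y₁) = (930249, 41602);  930249² − 500·41602² = 1 ✓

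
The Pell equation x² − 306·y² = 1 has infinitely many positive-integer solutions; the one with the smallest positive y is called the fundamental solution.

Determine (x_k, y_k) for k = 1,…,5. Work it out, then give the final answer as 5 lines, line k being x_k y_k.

d=306: √d = [17; 2,34] (ℓ=2, even), read p_1/q_1
k=0  a_k=17  p_k/q_k = 17/1
k=1  a_k=2  p_k/q_k = 35/2
(x₁, y₁) = (35, 2);  35² − 306·2² = 1 ✓
(x_2, y_2) = (35·35 + 306·2·2, 35·2 + 2·35) = (2449, 140)
(x_3, y_3) = (35·2449 + 306·2·140, 35·140 + 2·2449) = (171395, 9798)
(x_4, y_4) = (35·171395 + 306·2·9798, 35·9798 + 2·171395) = (11995201, 685720)
(x_5, y_5) = (35·11995201 + 306·2·685720, 35·685720 + 2·11995201) = (839492675, 47990602)

35 2
2449 140
171395 9798
11995201 685720
839492675 47990602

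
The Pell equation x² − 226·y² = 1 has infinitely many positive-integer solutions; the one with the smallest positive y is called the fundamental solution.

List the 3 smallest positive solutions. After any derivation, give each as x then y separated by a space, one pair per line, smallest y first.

√226 → a₀=15, period (30); ℓ=1 odd so k=1
i=0: a=15 ⇒ p=15, q=1
i=1: a=30 ⇒ p=451, q=30
→ (451, 30).  Check: 451²=203401, 226·30²=203400, difference 1.
(x_2, y_2) = (451·451 + 226·30·30, 451·30 + 30·451) = (406801, 27060)
(x_3, y_3) = (451·406801 + 226·30·27060, 451·27060 + 30·406801) = (366934051, 24408090)

451 30
406801 27060
366934051 24408090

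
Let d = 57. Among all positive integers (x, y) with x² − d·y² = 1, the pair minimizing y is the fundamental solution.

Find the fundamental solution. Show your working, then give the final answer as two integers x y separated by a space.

d=57: √d = [7; 1,1,4,1,1,14] (ℓ=6, even), read p_5/q_5
step 0: (7, 1)  from 7·(1,0) + (0,1)
…
step 2: (15, 2)  from 1·(8,1) + (7,1)
…
step 4: (83, 11)  from 1·(68,9) + (15,2)
step 5: (151, 20)  from 1·(83,11) + (68,9)
fundamental: x₁=151, y₁=20  (since 22801 − 57·400 = 1)

151 20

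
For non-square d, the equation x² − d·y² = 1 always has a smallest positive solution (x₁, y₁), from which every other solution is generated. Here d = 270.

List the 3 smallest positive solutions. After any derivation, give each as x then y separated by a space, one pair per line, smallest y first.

[16; 2,3,6,3,2,32] for √270; ℓ=6 ⇒ convergent index 5
i=0: a=16 ⇒ p=16, q=1
…
i=4: a=3 ⇒ p=2284, q=139
i=5: a=2 ⇒ p=5291, q=322
(x₁, y₁) = (5291, 322);  5291² − 270·322² = 1 ✓
n=2: (5291,322)∘(5291,322) = (5291·5291+270·322·322, 5291·322+322·5291) = (55989361,3407404)
n=3: (55989361,3407404)∘(5291,322) = (5291·55989361+270·322·3407404, 5291·3407404+322·55989361) = (592479412811,36057148806)

5291 322
55989361 3407404
592479412811 36057148806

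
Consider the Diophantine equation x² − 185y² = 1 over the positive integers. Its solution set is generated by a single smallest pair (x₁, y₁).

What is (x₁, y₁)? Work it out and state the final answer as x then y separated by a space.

d=185: √d = [13; 1,1,1,1,26] (ℓ=5, odd), read p_9/q_9
step 0: (13, 1)  from 13·(1,0) + (0,1)
…
step 2: (27, 2)  from 1·(14,1) + (13,1)
…
step 8: (5563, 409)  from 1·(3686,271) + (1877,138)
step 9: (9249, 680)  from 1·(5563,409) + (3686,271)
fundamental: x₁=9249, y₁=680  (since 85544001 − 185·462400 = 1)

9249 680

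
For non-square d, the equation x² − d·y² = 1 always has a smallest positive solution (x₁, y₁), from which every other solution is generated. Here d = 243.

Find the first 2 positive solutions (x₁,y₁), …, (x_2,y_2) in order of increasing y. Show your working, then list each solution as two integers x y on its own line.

70226 4505
9863382151 632736260

[15; 1,1,2,3,15,3,2,1,1,30] for √243; ℓ=10 ⇒ convergent index 9
k=0  a_k=15  p_k/q_k = 15/1
k=1  a_k=1  p_k/q_k = 16/1
…
k=3  a_k=2  p_k/q_k = 78/5
…
k=5  a_k=15  p_k/q_k = 4053/260
…
k=8  a_k=1  p_k/q_k = 41325/2651
k=9  a_k=1  p_k/q_k = 70226/4505
→ (70226, 4505).  Check: 70226²=4931691076, 243·4505²=4931691075, difference 1.
(70226+4505√243)^2 = 9863382151 + 632736260√243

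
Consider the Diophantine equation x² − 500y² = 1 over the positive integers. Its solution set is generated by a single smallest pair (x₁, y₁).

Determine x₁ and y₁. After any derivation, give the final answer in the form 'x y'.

930249 41602

d=500: √d = [22; 2,1,3,2,1,…,1,2,44] (ℓ=14, even), read p_13/q_13
k=0  a_k=22  p_k/q_k = 22/1
k=1  a_k=2  p_k/q_k = 45/2
…
k=3  a_k=3  p_k/q_k = 246/11
k=4  a_k=2  p_k/q_k = 559/25
k=5  a_k=1  p_k/q_k = 805/36
…
k=8  a_k=1  p_k/q_k = 15809/707
…
k=10  a_k=2  p_k/q_k = 76317/3413
k=11  a_k=3  p_k/q_k = 259205/11592
k=12  a_k=1  p_k/q_k = 335522/15005
k=13  a_k=2  p_k/q_k = 930249/41602
fundamental: x₁=930249, y₁=41602  (since 865363202001 − 500·1730726404 = 1)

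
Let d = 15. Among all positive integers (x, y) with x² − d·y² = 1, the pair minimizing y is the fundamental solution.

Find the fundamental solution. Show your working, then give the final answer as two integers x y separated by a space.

√15 → a₀=3, period (1,6); ℓ=2 even so k=1
step 0: (3, 1)  from 3·(1,0) + (0,1)
step 1: (4, 1)  from 1·(3,1) + (1,0)
→ (4, 1).  Check: 4²=16, 15·1²=15, difference 1.

4 1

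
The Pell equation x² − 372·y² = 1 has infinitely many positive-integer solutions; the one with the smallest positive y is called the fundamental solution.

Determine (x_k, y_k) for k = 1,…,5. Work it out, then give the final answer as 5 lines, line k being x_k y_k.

[19; 3,2,12,2,3,38] for √372; ℓ=6 ⇒ convergent index 5
i=0: a=19 ⇒ p=19, q=1
…
i=2: a=2 ⇒ p=135, q=7
…
i=4: a=2 ⇒ p=3491, q=181
i=5: a=3 ⇒ p=12151, q=630
(x₁, y₁) = (12151, 630);  12151² − 372·630² = 1 ✓
(12151+630√372)^2 = 295293601 + 15310260√372
(12151+630√372)^3 = 7176225079351 + 372069937890√372
(12151+630√372)^4 = 174396621583094401 + 9042043615292520√372
(12151+630√372)^5 = 4238186690536135053751 + 219739743566768883150√372

12151 630
295293601 15310260
7176225079351 372069937890
174396621583094401 9042043615292520
4238186690536135053751 219739743566768883150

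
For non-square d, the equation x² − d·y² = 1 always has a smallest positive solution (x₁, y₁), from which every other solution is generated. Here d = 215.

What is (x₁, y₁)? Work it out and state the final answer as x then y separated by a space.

√215 → a₀=14, period (1,1,1,28); ℓ=4 even so k=3
step 0: (14, 1)  from 14·(1,0) + (0,1)
step 1: (15, 1)  from 1·(14,1) + (1,0)
step 2: (29, 2)  from 1·(15,1) + (14,1)
step 3: (44, 3)  from 1·(29,2) + (15,1)
fundamental: x₁=44, y₁=3  (since 1936 − 215·9 = 1)

44 3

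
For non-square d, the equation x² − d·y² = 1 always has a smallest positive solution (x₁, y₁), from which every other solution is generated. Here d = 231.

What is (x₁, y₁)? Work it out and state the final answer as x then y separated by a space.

√231 = [15; 5,30, …], period ℓ=2 (even) → k=1
step 0: (15, 1)  from 15·(1,0) + (0,1)
step 1: (76, 5)  from 5·(15,1) + (1,0)
→ (76, 5).  Check: 76²=5776, 231·5²=5775, difference 1.

76 5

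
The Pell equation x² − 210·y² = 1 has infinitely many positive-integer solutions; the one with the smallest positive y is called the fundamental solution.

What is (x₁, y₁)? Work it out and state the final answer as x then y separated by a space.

29 2

√210 = [14; 2,28, …], period ℓ=2 (even) → k=1
a_0=14:  p_0=14·1+0=14,  q_0=14·0+1=1
a_1=2:  p_1=2·14+1=29,  q_1=2·1+0=2
(x₁, y₁) = (29, 2);  29² − 210·2² = 1 ✓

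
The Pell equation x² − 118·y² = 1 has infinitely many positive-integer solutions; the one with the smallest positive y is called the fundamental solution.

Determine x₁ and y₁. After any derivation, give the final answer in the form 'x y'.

306917 28254

√118 → a₀=10, period (1,6,3,2,10,2,3,6,1,20); ℓ=10 even so k=9
step 0: (10, 1)  from 10·(1,0) + (0,1)
…
step 2: (76, 7)  from 6·(11,1) + (10,1)
step 3: (239, 22)  from 3·(76,7) + (11,1)
…
step 5: (5779, 532)  from 10·(554,51) + (239,22)
step 6: (12112, 1115)  from 2·(5779,532) + (554,51)
…
step 8: (264802, 24377)  from 6·(42115,3877) + (12112,1115)
step 9: (306917, 28254)  from 1·(264802,24377) + (42115,3877)
fundamental: x₁=306917, y₁=28254  (since 94198044889 − 118·798288516 = 1)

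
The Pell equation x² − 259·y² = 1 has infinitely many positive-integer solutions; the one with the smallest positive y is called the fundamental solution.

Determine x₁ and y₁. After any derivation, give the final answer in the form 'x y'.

d=259: √d = [16; 10,1,2,3,4,3,2,1,10,32] (ℓ=10, even), read p_9/q_9
k=0  a_k=16  p_k/q_k = 16/1
…
k=5  a_k=4  p_k/q_k = 7403/460
…
k=7  a_k=2  p_k/q_k = 55265/3434
k=8  a_k=1  p_k/q_k = 79196/4921
k=9  a_k=10  p_k/q_k = 847225/52644
(x₁, y₁) = (847225, 52644);  847225² − 259·52644² = 1 ✓

847225 52644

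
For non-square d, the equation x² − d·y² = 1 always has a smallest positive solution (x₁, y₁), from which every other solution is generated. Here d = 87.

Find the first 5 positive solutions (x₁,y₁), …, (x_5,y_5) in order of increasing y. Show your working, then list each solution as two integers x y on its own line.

28 3
1567 168
87724 9405
4910977 526512
274926988 29475267

√87 → a₀=9, period (3,18); ℓ=2 even so k=1
i=0: a=9 ⇒ p=9, q=1
i=1: a=3 ⇒ p=28, q=3
(x₁, y₁) = (28, 3);  28² − 87·3² = 1 ✓
n=2: (28,3)∘(28,3) = (28·28+87·3·3, 28·3+3·28) = (1567,168)
n=3: (1567,168)∘(28,3) = (28·1567+87·3·168, 28·168+3·1567) = (87724,9405)
n=4: (87724,9405)∘(28,3) = (28·87724+87·3·9405, 28·9405+3·87724) = (4910977,526512)
n=5: (4910977,526512)∘(28,3) = (28·4910977+87·3·526512, 28·526512+3·4910977) = (274926988,29475267)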